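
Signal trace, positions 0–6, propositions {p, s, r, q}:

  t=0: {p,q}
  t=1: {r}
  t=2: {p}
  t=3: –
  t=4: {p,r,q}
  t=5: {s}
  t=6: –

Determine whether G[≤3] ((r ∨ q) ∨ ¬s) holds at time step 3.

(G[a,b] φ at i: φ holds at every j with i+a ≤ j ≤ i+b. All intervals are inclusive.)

Does not hold

Check ((r ∨ q) ∨ ¬s) at every j in [3,6]:
  j=3: true
  j=4: true
  j=5: false
  j=6: true
Fails at j=5 → formula fails.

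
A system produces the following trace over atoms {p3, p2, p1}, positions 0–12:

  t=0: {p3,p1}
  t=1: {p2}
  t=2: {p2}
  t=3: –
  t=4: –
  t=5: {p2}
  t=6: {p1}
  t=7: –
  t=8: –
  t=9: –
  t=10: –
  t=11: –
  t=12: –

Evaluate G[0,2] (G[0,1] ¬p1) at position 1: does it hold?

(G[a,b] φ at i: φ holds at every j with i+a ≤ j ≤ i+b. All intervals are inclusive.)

Holds

Check G[0,1] ¬p1 at every j in [1,3]:
  j=1: holds on [1,2]
  j=2: holds on [2,3]
  j=3: holds on [3,4]
All positions satisfy it → formula holds.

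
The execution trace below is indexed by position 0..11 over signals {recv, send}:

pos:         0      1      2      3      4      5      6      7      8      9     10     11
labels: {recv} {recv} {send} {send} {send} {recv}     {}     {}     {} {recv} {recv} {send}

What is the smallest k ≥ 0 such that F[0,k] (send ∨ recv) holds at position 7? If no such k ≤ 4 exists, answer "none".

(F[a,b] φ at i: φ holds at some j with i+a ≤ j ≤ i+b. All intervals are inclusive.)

Scan j = 7,8,… for (send ∨ recv):
  j=7: fails
  j=8: fails
  j=9: holds
First hit at j=9, so smallest k = 9-7 = 2.

2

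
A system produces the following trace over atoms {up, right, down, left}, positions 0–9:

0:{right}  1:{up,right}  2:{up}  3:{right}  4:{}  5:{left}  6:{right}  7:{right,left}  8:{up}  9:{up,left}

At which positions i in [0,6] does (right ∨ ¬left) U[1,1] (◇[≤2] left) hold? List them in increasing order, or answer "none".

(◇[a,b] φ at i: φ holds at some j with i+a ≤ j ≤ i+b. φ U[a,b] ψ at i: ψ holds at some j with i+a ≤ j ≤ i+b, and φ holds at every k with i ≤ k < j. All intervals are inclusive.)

Evaluate at each i in [0,6]:
  i=0: ✗ (no rhs in [1,1])
  i=1: ✗ (no rhs in [2,2])
  i=2: ✓ (rhs at j=3; lhs holds on [2,2])
  i=3: ✓ (rhs at j=4; lhs holds on [3,3])
  i=4: ✓ (rhs at j=5; lhs holds on [4,4])
  i=5: ✗ (lhs fails at k=5 before rhs at j=6)
  i=6: ✓ (rhs at j=7; lhs holds on [6,6])

2, 3, 4, 6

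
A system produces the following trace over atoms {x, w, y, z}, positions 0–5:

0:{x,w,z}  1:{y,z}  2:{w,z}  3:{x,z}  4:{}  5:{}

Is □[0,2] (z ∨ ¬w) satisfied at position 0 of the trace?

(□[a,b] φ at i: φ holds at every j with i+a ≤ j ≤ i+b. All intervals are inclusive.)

Holds

Check (z ∨ ¬w) at every j in [0,2]:
  j=0: true
  j=1: true
  j=2: true
All positions satisfy it → formula holds.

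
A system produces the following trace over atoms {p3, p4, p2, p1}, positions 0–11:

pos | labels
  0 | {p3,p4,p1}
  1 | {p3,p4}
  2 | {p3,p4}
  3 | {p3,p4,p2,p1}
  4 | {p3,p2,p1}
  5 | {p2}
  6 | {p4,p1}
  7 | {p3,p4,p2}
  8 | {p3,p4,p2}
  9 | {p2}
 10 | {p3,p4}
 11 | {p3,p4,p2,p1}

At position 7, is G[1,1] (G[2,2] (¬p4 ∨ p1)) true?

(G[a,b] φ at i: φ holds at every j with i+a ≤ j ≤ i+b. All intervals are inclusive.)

Does not hold

Check G[2,2] (¬p4 ∨ p1) at every j in [8,8]:
  j=8: fails at 10
Fails at j=8 → formula fails.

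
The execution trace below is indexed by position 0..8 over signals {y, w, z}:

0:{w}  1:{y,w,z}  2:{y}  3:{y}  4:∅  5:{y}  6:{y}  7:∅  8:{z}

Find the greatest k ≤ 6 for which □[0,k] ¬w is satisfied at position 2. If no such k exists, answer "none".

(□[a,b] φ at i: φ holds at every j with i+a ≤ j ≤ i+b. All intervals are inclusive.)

¬w must hold from j=2 onward; find where it first fails.
  j=2: holds
  j=3: holds
  j=4: holds
  j=5: holds
  j=6: holds
  j=7: holds
  j=8: holds
Holds through j=8; largest k = 6.

6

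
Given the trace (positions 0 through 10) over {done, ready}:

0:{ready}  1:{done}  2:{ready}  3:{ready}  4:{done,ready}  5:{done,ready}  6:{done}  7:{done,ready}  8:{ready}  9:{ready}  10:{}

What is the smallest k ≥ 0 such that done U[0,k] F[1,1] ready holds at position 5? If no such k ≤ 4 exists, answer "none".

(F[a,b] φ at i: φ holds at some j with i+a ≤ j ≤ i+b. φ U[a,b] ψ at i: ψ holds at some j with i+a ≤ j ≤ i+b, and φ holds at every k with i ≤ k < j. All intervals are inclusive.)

Need earliest j ≥ 5 with F[1,1] ready, and done at every k in [5,j-1].
  j=5: rhs fails.
  j=6: rhs holds; lhs holds on [5,5]. k = 1.

1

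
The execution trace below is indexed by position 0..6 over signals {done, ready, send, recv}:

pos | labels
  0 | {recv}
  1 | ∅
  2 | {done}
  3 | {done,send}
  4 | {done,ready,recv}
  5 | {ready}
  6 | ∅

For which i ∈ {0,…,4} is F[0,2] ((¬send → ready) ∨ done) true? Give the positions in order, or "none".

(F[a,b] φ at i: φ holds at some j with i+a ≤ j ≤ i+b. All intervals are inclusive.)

0, 1, 2, 3, 4

Evaluate at each i in [0,4]:
  i=0: ✓ (witness j=2)
  i=1: ✓ (witness j=2)
  i=2: ✓ (witness j=2)
  i=3: ✓ (witness j=3)
  i=4: ✓ (witness j=4)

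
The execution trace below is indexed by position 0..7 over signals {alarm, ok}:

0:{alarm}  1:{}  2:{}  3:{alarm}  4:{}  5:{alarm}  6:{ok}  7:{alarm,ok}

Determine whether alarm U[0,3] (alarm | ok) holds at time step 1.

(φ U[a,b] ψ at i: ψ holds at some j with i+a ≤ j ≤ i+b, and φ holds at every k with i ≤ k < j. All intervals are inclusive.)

Need some j in [1,4] with (alarm | ok), and alarm at every k in [1,j-1].
  j=1: (alarm | ok) false.
  j=2: (alarm | ok) false.
  j=3: (alarm | ok) holds, but alarm fails at k=1 → not this j.
  j=4: (alarm | ok) false.
No j in the window works → until fails.

Does not hold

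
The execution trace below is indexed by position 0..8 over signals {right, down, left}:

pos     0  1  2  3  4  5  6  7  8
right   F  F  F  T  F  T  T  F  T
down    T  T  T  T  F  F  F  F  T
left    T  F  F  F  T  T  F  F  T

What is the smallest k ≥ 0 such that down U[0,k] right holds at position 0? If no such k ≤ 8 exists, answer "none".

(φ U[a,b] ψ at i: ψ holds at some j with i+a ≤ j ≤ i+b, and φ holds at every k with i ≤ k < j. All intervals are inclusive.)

Need earliest j ≥ 0 with right, and down at every k in [0,j-1].
  j=0: rhs fails.
  j=1: rhs fails.
  j=2: rhs fails.
  j=3: rhs holds; lhs holds on [0,2]. k = 3.

3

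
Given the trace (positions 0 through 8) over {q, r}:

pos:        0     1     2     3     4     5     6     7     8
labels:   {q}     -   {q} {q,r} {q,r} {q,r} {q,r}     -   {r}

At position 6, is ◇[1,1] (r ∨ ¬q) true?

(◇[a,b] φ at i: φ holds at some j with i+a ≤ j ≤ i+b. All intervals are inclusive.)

Yes

Check (r ∨ ¬q) at each j in [7,7]:
  j=7: true
Found at j=7 → formula holds.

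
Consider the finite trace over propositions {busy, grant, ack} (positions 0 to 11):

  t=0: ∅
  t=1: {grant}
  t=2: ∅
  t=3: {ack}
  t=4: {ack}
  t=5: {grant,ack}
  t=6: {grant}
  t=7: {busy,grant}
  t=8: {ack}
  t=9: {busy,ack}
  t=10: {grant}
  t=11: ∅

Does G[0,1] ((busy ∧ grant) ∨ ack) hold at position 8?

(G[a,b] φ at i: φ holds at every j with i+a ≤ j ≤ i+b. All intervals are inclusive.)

Check ((busy ∧ grant) ∨ ack) at every j in [8,9]:
  j=8: true
  j=9: true
All positions satisfy it → formula holds.

Yes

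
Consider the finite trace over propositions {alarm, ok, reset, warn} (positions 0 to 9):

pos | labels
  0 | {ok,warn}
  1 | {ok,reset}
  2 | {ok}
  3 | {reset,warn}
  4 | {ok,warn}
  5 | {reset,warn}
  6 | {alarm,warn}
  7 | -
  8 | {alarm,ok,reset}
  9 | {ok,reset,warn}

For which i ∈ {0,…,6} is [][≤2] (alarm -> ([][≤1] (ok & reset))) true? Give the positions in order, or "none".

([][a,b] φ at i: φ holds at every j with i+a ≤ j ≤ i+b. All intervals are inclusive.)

Evaluate at each i in [0,6]:
  i=0: ✓ (all of [0,2])
  i=1: ✓ (all of [1,3])
  i=2: ✓ (all of [2,4])
  i=3: ✓ (all of [3,5])
  i=4: ✗ (fails at j=6)
  i=5: ✗ (fails at j=6)
  i=6: ✗ (fails at j=6)

0, 1, 2, 3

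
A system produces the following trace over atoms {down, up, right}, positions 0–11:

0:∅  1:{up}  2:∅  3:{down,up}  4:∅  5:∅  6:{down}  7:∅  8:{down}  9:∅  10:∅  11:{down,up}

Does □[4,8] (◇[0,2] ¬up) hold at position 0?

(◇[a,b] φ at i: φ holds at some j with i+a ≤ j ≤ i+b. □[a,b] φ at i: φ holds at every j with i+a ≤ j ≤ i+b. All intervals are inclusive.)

True

Check ◇[0,2] ¬up at every j in [4,8]:
  j=4: holds (witness at 4)
  j=5: holds (witness at 5)
  j=6: holds (witness at 6)
  j=7: holds (witness at 7)
  j=8: holds (witness at 8)
All positions satisfy it → formula holds.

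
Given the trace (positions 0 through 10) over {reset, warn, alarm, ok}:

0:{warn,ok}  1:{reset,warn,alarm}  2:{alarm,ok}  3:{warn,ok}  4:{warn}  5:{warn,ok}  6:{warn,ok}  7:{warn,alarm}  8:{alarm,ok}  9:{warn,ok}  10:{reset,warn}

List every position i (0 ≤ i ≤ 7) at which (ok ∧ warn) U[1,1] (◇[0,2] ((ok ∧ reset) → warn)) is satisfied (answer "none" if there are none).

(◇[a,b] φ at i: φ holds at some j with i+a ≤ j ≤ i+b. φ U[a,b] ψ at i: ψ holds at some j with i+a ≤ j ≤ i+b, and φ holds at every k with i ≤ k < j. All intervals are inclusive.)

0, 3, 5, 6

Evaluate at each i in [0,7]:
  i=0: ✓ (rhs at j=1; lhs holds on [0,0])
  i=1: ✗ (lhs fails at k=1 before rhs at j=2)
  i=2: ✗ (lhs fails at k=2 before rhs at j=3)
  i=3: ✓ (rhs at j=4; lhs holds on [3,3])
  i=4: ✗ (lhs fails at k=4 before rhs at j=5)
  i=5: ✓ (rhs at j=6; lhs holds on [5,5])
  i=6: ✓ (rhs at j=7; lhs holds on [6,6])
  i=7: ✗ (lhs fails at k=7 before rhs at j=8)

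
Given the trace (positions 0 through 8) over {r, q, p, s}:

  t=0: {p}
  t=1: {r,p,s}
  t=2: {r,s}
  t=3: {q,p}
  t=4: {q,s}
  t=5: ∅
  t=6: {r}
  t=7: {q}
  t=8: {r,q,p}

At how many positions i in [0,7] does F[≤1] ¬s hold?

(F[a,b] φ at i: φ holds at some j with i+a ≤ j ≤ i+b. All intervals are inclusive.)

Evaluate at each i in [0,7]:
  i=0: ✓ (witness j=0)
  i=1: ✗ (none in [1,2])
  i=2: ✓ (witness j=3)
  i=3: ✓ (witness j=3)
  i=4: ✓ (witness j=5)
  i=5: ✓ (witness j=5)
  i=6: ✓ (witness j=6)
  i=7: ✓ (witness j=7)
Positions where it holds: {0, 2, 3, 4, 5, 6, 7} → 7.

7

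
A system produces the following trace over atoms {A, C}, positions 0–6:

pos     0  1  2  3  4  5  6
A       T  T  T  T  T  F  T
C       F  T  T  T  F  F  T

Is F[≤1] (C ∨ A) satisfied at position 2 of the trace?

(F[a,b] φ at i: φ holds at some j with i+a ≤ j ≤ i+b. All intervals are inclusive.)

Check (C ∨ A) at each j in [2,3]:
  j=2: true
  j=3: true
Found at j=2 → formula holds.

Yes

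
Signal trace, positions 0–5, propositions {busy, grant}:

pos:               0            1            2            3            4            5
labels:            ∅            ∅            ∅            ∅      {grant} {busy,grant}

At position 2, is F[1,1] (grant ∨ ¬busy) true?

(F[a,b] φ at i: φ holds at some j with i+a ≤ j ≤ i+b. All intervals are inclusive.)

Check (grant ∨ ¬busy) at each j in [3,3]:
  j=3: true
Found at j=3 → formula holds.

Holds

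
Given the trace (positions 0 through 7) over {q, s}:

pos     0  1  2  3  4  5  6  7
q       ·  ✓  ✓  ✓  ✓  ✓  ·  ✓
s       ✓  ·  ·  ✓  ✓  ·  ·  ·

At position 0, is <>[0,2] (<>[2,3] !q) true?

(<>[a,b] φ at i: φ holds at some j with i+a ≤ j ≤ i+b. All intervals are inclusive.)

No

Check <>[2,3] !q at each j in [0,2]:
  j=0: fails (none in [2,3])
  j=1: fails (none in [3,4])
  j=2: fails (none in [4,5])
No position in the window satisfies it → formula fails.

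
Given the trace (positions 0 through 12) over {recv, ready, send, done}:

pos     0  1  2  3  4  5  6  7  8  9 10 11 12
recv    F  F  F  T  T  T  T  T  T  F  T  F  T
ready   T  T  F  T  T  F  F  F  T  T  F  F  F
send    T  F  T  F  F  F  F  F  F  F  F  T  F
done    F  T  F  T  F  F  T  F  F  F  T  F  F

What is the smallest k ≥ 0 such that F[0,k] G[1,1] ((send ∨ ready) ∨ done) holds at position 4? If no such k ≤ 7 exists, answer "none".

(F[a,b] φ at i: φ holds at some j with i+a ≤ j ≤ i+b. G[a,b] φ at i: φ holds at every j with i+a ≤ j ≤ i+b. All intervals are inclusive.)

Scan j = 4,5,… for G[1,1] ((send ∨ ready) ∨ done):
  j=4: fails
  j=5: holds
First hit at j=5, so smallest k = 5-4 = 1.

1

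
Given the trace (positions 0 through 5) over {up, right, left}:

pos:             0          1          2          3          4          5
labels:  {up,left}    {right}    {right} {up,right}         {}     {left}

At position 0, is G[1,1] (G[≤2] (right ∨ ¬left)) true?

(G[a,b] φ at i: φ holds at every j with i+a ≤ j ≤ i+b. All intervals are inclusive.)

True

Check G[≤2] (right ∨ ¬left) at every j in [1,1]:
  j=1: holds on [1,3]
All positions satisfy it → formula holds.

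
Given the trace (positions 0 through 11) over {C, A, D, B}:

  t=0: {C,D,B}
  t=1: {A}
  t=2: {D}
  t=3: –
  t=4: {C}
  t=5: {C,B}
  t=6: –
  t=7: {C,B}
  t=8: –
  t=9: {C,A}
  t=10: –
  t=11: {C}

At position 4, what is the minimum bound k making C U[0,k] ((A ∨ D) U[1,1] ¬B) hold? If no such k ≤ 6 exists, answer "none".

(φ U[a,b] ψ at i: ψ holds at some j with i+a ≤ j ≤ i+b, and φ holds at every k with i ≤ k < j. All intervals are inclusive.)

Need earliest j ≥ 4 with ((A ∨ D) U[1,1] ¬B), and C at every k in [4,j-1].
  j=4: rhs fails.
  j=5: rhs fails.
  j=6: rhs fails.
  j=7: rhs fails.
  j=8: rhs fails.
  j=9: rhs holds but lhs fails at k=6.
  j=10: rhs fails.
No witness within the range → none.

none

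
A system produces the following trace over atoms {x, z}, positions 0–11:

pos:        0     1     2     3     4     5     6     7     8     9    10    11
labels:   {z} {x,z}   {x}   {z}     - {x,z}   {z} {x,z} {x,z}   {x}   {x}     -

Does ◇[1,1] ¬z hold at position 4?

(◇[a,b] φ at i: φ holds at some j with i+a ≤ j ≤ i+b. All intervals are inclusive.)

Check ¬z at each j in [5,5]:
  j=5: false
No position in the window satisfies it → formula fails.

Does not hold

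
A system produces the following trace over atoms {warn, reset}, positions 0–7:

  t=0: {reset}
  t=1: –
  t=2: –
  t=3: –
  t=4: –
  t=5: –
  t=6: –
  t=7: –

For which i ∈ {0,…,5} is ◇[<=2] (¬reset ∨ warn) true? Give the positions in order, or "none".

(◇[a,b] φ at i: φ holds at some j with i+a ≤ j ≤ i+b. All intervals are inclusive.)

0, 1, 2, 3, 4, 5

Evaluate at each i in [0,5]:
  i=0: ✓ (witness j=1)
  i=1: ✓ (witness j=1)
  i=2: ✓ (witness j=2)
  i=3: ✓ (witness j=3)
  i=4: ✓ (witness j=4)
  i=5: ✓ (witness j=5)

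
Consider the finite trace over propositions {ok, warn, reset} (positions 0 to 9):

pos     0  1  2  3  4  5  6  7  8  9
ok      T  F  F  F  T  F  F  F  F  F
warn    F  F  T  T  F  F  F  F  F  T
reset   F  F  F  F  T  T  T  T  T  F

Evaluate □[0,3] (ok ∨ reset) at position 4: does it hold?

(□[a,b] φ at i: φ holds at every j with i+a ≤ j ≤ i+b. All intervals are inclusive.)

True

Check (ok ∨ reset) at every j in [4,7]:
  j=4: true
  j=5: true
  j=6: true
  j=7: true
All positions satisfy it → formula holds.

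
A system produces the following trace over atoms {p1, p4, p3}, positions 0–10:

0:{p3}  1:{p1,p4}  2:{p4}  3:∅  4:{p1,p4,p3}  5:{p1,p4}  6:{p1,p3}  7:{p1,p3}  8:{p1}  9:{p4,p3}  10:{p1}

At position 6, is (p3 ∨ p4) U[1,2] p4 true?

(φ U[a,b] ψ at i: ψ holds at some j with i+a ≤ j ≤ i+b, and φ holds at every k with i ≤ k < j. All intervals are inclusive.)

Need some j in [7,8] with p4, and (p3 ∨ p4) at every k in [6,j-1].
  j=7: p4 false.
  j=8: p4 false.
No j in the window works → until fails.

Does not hold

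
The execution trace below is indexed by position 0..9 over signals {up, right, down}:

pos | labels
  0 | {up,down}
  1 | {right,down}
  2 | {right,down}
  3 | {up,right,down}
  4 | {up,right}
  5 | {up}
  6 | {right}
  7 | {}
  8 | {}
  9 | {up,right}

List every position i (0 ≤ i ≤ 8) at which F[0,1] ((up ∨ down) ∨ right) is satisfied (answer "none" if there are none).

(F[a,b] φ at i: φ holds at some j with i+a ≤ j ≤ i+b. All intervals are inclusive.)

Evaluate at each i in [0,8]:
  i=0: ✓ (witness j=0)
  i=1: ✓ (witness j=1)
  i=2: ✓ (witness j=2)
  i=3: ✓ (witness j=3)
  i=4: ✓ (witness j=4)
  i=5: ✓ (witness j=5)
  i=6: ✓ (witness j=6)
  i=7: ✗ (none in [7,8])
  i=8: ✓ (witness j=9)

0, 1, 2, 3, 4, 5, 6, 8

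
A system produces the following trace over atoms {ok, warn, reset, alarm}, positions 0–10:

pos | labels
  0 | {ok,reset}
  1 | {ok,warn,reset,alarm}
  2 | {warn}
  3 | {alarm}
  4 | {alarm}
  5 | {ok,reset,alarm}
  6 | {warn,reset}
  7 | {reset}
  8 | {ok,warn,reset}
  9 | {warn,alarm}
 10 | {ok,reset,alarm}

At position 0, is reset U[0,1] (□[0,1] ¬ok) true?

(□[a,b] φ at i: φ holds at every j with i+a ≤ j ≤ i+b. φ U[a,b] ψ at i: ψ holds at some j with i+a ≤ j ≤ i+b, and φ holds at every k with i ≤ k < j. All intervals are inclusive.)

Need some j in [0,1] with □[0,1] ¬ok, and reset at every k in [0,j-1].
  j=0: □[0,1] ¬ok — fails at 0.
  j=1: □[0,1] ¬ok — fails at 1.
No j in the window works → until fails.

Does not hold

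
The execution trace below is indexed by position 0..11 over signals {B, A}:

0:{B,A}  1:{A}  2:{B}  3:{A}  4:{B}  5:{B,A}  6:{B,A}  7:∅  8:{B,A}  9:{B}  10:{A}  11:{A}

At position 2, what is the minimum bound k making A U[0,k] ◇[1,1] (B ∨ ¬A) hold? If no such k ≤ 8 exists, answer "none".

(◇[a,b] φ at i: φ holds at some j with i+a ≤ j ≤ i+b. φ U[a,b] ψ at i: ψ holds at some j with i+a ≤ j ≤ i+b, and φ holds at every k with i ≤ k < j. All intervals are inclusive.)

Need earliest j ≥ 2 with ◇[1,1] (B ∨ ¬A), and A at every k in [2,j-1].
  j=2: rhs fails.
  j=3: rhs holds but lhs fails at k=2.
  j=4: rhs holds but lhs fails at k=2.
  j=5: rhs holds but lhs fails at k=2.
  j=6: rhs holds but lhs fails at k=2.
  j=7: rhs holds but lhs fails at k=2.
  j=8: rhs holds but lhs fails at k=2.
  j=9: rhs fails.
  j=10: rhs fails.
No witness within the range → none.

none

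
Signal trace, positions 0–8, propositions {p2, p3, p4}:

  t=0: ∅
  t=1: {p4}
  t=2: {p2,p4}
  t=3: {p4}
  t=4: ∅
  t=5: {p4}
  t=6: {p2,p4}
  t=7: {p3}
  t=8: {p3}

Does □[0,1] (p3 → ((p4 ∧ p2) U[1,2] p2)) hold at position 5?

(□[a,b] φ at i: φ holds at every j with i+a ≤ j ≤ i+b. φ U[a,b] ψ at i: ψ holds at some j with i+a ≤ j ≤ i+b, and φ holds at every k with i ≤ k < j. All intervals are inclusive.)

Check (p3 → ((p4 ∧ p2) U[1,2] p2)) at every j in [5,6]:
  j=5: antecedent false → ✓
  j=6: antecedent false → ✓
All positions satisfy it → formula holds.

Yes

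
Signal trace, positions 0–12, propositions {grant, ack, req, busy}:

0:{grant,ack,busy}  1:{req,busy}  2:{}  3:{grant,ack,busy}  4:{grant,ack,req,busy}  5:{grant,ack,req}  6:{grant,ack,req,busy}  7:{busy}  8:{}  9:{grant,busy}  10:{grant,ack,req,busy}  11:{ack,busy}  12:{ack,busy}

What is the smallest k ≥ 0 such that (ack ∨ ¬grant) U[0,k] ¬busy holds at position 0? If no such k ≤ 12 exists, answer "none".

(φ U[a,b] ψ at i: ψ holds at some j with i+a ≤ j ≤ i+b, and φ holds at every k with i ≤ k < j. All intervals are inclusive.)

2

Need earliest j ≥ 0 with ¬busy, and (ack ∨ ¬grant) at every k in [0,j-1].
  j=0: rhs fails.
  j=1: rhs fails.
  j=2: rhs holds; lhs holds on [0,1]. k = 2.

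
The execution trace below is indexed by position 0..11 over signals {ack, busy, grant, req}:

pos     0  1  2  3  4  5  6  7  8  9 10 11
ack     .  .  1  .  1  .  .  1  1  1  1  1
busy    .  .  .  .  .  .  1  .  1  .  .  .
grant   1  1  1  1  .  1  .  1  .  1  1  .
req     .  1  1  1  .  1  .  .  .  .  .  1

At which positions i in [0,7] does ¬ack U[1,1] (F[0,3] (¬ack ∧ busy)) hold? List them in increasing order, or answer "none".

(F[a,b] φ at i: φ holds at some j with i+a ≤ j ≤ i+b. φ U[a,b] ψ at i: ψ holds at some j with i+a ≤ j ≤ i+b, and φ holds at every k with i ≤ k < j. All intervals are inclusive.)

Evaluate at each i in [0,7]:
  i=0: ✗ (no rhs in [1,1])
  i=1: ✗ (no rhs in [2,2])
  i=2: ✗ (lhs fails at k=2 before rhs at j=3)
  i=3: ✓ (rhs at j=4; lhs holds on [3,3])
  i=4: ✗ (lhs fails at k=4 before rhs at j=5)
  i=5: ✓ (rhs at j=6; lhs holds on [5,5])
  i=6: ✗ (no rhs in [7,7])
  i=7: ✗ (no rhs in [8,8])

3, 5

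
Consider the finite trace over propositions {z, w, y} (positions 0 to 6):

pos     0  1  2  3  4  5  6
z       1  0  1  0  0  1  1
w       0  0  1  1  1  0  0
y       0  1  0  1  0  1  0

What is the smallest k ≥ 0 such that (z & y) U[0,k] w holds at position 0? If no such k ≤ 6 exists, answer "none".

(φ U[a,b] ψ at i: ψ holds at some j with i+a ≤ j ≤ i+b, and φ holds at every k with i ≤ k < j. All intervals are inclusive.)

none

Need earliest j ≥ 0 with w, and (z & y) at every k in [0,j-1].
  j=0: rhs fails.
  j=1: rhs fails.
  j=2: rhs holds but lhs fails at k=0.
  j=3: rhs holds but lhs fails at k=0.
  j=4: rhs holds but lhs fails at k=0.
  j=5: rhs fails.
  j=6: rhs fails.
No witness within the range → none.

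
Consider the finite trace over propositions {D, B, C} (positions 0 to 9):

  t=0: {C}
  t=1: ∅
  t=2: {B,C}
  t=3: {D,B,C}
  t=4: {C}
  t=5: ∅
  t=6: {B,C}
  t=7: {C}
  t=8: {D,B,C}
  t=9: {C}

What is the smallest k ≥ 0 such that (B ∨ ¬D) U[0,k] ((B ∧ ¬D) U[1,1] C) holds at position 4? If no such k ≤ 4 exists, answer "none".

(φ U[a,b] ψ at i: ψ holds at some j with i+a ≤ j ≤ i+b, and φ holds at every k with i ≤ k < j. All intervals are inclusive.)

2

Need earliest j ≥ 4 with ((B ∧ ¬D) U[1,1] C), and (B ∨ ¬D) at every k in [4,j-1].
  j=4: rhs fails.
  j=5: rhs fails.
  j=6: rhs holds; lhs holds on [4,5]. k = 2.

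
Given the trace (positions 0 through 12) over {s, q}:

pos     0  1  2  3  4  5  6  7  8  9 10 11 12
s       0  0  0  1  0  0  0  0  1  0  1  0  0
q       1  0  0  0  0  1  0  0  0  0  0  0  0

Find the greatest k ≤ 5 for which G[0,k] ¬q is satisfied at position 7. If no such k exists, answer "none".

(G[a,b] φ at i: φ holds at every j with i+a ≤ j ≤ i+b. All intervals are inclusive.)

5

¬q must hold from j=7 onward; find where it first fails.
  j=7: holds
  j=8: holds
  j=9: holds
  j=10: holds
  j=11: holds
  j=12: holds
Holds through j=12; largest k = 5.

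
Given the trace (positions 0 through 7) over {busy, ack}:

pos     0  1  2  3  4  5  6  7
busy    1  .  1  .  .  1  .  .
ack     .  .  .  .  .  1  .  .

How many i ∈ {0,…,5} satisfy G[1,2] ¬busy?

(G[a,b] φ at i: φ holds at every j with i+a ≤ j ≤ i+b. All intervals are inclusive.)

2

Evaluate at each i in [0,5]:
  i=0: ✗ (fails at j=2)
  i=1: ✗ (fails at j=2)
  i=2: ✓ (all of [3,4])
  i=3: ✗ (fails at j=5)
  i=4: ✗ (fails at j=5)
  i=5: ✓ (all of [6,7])
Positions where it holds: {2, 5} → 2.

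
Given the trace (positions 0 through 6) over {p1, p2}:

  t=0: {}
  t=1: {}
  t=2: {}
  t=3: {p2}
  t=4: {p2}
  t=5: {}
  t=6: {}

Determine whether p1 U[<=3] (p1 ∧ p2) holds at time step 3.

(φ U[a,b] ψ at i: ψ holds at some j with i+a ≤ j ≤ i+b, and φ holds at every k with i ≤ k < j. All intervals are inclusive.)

False

Need some j in [3,6] with (p1 ∧ p2), and p1 at every k in [3,j-1].
  j=3: (p1 ∧ p2) false.
  j=4: (p1 ∧ p2) false.
  j=5: (p1 ∧ p2) false.
  j=6: (p1 ∧ p2) false.
No j in the window works → until fails.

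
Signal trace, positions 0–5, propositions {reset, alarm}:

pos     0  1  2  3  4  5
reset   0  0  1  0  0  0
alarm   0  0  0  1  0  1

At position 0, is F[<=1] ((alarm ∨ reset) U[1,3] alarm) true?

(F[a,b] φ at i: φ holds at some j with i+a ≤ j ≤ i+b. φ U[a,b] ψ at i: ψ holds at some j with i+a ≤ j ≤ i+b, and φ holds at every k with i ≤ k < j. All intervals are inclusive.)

Check ((alarm ∨ reset) U[1,3] alarm) at each j in [0,1]:
  j=0: fails
  j=1: fails
No position in the window satisfies it → formula fails.

No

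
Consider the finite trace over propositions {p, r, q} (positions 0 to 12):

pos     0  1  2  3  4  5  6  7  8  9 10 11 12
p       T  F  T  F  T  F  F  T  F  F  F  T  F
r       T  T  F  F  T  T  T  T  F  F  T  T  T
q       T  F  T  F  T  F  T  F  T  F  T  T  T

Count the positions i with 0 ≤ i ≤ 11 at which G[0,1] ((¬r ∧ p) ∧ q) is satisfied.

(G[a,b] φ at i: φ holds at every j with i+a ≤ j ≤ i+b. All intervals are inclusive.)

Evaluate at each i in [0,11]:
  i=0: ✗ (fails at j=0)
  i=1: ✗ (fails at j=1)
  i=2: ✗ (fails at j=3)
  i=3: ✗ (fails at j=3)
  i=4: ✗ (fails at j=4)
  i=5: ✗ (fails at j=5)
  i=6: ✗ (fails at j=6)
  i=7: ✗ (fails at j=7)
  i=8: ✗ (fails at j=8)
  i=9: ✗ (fails at j=9)
  i=10: ✗ (fails at j=10)
  i=11: ✗ (fails at j=11)
Positions where it holds: {} → 0.

0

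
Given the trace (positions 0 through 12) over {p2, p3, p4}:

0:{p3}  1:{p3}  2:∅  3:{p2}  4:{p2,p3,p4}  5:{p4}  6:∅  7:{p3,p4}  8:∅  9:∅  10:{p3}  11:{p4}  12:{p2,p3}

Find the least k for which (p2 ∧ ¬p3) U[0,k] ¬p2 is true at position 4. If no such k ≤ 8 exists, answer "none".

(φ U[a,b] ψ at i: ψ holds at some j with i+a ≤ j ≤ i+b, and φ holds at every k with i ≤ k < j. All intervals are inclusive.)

Need earliest j ≥ 4 with ¬p2, and (p2 ∧ ¬p3) at every k in [4,j-1].
  j=4: rhs fails.
  j=5: rhs holds but lhs fails at k=4.
  j=6: rhs holds but lhs fails at k=4.
  j=7: rhs holds but lhs fails at k=4.
  j=8: rhs holds but lhs fails at k=4.
  j=9: rhs holds but lhs fails at k=4.
  j=10: rhs holds but lhs fails at k=4.
  j=11: rhs holds but lhs fails at k=4.
  j=12: rhs fails.
No witness within the range → none.

none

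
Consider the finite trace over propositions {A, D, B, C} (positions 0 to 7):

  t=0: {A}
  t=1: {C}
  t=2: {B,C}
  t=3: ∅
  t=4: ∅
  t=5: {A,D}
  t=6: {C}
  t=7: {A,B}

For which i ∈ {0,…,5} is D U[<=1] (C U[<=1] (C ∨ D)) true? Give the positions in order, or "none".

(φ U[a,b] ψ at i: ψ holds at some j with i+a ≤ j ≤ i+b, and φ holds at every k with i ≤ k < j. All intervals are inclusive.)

Evaluate at each i in [0,5]:
  i=0: ✗ (lhs fails at k=0 before rhs at j=1)
  i=1: ✓ (rhs at j=1)
  i=2: ✓ (rhs at j=2)
  i=3: ✗ (no rhs in [3,4])
  i=4: ✗ (lhs fails at k=4 before rhs at j=5)
  i=5: ✓ (rhs at j=5)

1, 2, 5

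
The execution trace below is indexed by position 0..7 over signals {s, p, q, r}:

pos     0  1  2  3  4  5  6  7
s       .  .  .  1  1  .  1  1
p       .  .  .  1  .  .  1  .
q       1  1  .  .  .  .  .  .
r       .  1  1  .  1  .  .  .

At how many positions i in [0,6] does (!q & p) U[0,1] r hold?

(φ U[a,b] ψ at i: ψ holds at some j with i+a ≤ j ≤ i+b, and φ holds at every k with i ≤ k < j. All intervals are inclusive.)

4

Evaluate at each i in [0,6]:
  i=0: ✗ (lhs fails at k=0 before rhs at j=1)
  i=1: ✓ (rhs at j=1)
  i=2: ✓ (rhs at j=2)
  i=3: ✓ (rhs at j=4; lhs holds on [3,3])
  i=4: ✓ (rhs at j=4)
  i=5: ✗ (no rhs in [5,6])
  i=6: ✗ (no rhs in [6,7])
Positions where it holds: {1, 2, 3, 4} → 4.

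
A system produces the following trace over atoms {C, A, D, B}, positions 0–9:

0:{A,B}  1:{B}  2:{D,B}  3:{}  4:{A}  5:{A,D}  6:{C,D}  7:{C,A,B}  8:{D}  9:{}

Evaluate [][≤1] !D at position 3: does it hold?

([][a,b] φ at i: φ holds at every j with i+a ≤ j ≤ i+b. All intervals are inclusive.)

Check !D at every j in [3,4]:
  j=3: true
  j=4: true
All positions satisfy it → formula holds.

Yes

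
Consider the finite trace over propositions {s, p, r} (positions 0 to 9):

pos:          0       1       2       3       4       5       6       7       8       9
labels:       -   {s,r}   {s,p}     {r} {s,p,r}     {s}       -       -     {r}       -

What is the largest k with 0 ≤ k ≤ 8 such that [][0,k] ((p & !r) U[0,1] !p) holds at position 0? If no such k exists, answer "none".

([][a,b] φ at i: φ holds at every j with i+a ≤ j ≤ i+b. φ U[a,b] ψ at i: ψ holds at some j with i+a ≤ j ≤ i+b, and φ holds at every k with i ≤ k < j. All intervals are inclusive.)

3

((p & !r) U[0,1] !p) must hold from j=0 onward; find where it first fails.
  j=0: holds
  j=1: holds
  j=2: holds
  j=3: holds
  j=4: fails
Holds on [0,3], so largest k = 3.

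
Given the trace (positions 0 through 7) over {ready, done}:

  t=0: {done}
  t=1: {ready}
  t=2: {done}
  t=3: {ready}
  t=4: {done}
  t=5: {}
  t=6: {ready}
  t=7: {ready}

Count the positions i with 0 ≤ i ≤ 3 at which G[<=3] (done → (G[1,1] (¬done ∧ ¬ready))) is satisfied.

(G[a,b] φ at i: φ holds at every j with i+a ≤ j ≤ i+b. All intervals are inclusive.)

Evaluate at each i in [0,3]:
  i=0: ✗ (fails at j=0)
  i=1: ✗ (fails at j=2)
  i=2: ✗ (fails at j=2)
  i=3: ✓ (all of [3,6])
Positions where it holds: {3} → 1.

1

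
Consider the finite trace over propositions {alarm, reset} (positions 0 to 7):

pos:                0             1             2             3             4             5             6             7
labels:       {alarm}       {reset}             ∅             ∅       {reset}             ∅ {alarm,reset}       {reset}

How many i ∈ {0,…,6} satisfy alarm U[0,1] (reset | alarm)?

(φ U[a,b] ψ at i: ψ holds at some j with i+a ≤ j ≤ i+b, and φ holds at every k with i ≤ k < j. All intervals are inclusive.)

Evaluate at each i in [0,6]:
  i=0: ✓ (rhs at j=0)
  i=1: ✓ (rhs at j=1)
  i=2: ✗ (no rhs in [2,3])
  i=3: ✗ (lhs fails at k=3 before rhs at j=4)
  i=4: ✓ (rhs at j=4)
  i=5: ✗ (lhs fails at k=5 before rhs at j=6)
  i=6: ✓ (rhs at j=6)
Positions where it holds: {0, 1, 4, 6} → 4.

4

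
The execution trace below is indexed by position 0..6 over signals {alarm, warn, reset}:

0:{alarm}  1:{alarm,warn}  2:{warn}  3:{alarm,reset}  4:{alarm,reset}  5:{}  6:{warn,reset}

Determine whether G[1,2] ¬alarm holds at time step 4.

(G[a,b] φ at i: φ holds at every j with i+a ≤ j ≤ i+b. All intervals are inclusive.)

Check ¬alarm at every j in [5,6]:
  j=5: true
  j=6: true
All positions satisfy it → formula holds.

True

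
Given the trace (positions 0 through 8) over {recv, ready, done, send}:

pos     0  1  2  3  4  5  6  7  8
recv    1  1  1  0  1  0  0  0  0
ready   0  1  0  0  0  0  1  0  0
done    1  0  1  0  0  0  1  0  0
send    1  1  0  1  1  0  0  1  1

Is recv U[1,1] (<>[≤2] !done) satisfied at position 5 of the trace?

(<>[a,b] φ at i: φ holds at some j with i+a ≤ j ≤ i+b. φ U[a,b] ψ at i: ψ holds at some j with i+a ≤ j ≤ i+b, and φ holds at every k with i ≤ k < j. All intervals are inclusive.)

Need some j in [6,6] with <>[≤2] !done, and recv at every k in [5,j-1].
  j=6: <>[≤2] !done holds, but recv fails at k=5 → not this j.
No j in the window works → until fails.

False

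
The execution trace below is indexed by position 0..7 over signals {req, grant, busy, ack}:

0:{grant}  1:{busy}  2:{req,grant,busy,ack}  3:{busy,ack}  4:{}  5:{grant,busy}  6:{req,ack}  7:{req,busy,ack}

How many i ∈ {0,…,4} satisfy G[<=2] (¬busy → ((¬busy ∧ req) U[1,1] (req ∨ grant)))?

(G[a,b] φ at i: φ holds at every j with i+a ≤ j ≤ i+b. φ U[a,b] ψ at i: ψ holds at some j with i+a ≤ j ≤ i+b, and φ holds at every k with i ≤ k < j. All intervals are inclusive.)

1

Evaluate at each i in [0,4]:
  i=0: ✗ (fails at j=0)
  i=1: ✓ (all of [1,3])
  i=2: ✗ (fails at j=4)
  i=3: ✗ (fails at j=4)
  i=4: ✗ (fails at j=4)
Positions where it holds: {1} → 1.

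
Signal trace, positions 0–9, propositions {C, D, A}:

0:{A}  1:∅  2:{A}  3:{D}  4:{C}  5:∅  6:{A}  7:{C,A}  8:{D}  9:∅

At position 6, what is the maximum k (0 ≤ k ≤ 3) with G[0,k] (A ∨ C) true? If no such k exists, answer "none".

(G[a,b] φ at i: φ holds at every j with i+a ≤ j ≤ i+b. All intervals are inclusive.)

(A ∨ C) must hold from j=6 onward; find where it first fails.
  j=6: holds
  j=7: holds
  j=8: fails
Holds on [6,7], so largest k = 1.

1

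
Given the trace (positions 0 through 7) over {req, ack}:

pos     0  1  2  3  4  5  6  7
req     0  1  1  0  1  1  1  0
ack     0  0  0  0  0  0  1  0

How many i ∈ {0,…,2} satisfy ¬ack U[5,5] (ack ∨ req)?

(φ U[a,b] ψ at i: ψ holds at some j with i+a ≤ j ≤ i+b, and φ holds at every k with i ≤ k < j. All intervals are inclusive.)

Evaluate at each i in [0,2]:
  i=0: ✓ (rhs at j=5; lhs holds on [0,4])
  i=1: ✓ (rhs at j=6; lhs holds on [1,5])
  i=2: ✗ (no rhs in [7,7])
Positions where it holds: {0, 1} → 2.

2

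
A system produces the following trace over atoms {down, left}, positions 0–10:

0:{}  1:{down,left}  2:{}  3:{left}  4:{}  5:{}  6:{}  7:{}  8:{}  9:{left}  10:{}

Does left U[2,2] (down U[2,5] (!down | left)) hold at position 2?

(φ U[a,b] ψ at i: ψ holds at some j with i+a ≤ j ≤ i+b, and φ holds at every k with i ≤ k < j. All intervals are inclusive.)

False

Need some j in [4,4] with (down U[2,5] (!down | left)), and left at every k in [2,j-1].
  j=4: (down U[2,5] (!down | left)) — fails.
No j in the window works → until fails.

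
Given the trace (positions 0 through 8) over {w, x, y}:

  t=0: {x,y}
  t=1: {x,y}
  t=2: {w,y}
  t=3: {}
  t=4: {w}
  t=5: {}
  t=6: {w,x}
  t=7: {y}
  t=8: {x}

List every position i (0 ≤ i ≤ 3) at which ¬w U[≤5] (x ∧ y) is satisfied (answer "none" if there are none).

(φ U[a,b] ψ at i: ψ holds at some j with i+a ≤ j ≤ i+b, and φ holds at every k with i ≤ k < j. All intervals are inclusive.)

0, 1

Evaluate at each i in [0,3]:
  i=0: ✓ (rhs at j=0)
  i=1: ✓ (rhs at j=1)
  i=2: ✗ (no rhs in [2,7])
  i=3: ✗ (no rhs in [3,8])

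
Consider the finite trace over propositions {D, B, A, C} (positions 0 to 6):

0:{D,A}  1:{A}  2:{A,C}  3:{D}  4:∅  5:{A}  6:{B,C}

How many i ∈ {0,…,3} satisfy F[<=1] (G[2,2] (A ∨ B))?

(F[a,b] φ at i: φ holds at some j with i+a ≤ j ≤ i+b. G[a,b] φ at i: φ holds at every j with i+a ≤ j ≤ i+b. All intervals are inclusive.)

3

Evaluate at each i in [0,3]:
  i=0: ✓ (witness j=0)
  i=1: ✗ (none in [1,2])
  i=2: ✓ (witness j=3)
  i=3: ✓ (witness j=3)
Positions where it holds: {0, 2, 3} → 3.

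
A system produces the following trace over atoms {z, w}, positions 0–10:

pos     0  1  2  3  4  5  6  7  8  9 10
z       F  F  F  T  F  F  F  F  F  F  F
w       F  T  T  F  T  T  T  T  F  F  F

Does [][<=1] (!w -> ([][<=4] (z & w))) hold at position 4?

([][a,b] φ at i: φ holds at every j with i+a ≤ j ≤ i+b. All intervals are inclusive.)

True

Check (!w -> ([][<=4] (z & w))) at every j in [4,5]:
  j=4: antecedent false → ✓
  j=5: antecedent false → ✓
All positions satisfy it → formula holds.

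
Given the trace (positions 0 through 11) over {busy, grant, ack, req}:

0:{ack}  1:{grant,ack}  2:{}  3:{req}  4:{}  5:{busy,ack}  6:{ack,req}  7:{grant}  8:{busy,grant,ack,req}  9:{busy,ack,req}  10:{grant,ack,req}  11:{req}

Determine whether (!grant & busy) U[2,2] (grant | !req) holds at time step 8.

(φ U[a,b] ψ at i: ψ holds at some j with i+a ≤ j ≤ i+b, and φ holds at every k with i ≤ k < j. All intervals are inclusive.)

Need some j in [10,10] with (grant | !req), and (!grant & busy) at every k in [8,j-1].
  j=10: (grant | !req) holds, but (!grant & busy) fails at k=8 → not this j.
No j in the window works → until fails.

No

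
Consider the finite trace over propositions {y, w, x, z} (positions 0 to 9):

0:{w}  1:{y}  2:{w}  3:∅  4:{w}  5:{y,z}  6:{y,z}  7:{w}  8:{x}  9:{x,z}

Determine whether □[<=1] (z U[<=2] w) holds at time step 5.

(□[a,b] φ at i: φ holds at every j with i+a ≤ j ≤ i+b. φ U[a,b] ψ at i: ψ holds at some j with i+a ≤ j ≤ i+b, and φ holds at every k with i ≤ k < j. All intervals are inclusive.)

Check (z U[<=2] w) at every j in [5,6]:
  j=5: holds
  j=6: holds
All positions satisfy it → formula holds.

Holds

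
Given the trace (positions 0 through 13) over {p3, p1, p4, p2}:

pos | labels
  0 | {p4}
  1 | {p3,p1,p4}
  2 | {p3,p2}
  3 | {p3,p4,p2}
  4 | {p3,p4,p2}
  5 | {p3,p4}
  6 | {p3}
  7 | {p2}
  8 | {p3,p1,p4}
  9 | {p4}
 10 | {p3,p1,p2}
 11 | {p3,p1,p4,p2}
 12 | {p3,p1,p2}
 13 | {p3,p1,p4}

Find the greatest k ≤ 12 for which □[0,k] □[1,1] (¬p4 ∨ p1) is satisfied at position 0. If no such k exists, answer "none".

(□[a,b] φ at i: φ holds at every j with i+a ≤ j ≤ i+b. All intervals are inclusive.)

1

□[1,1] (¬p4 ∨ p1) must hold from j=0 onward; find where it first fails.
  j=0: holds
  j=1: holds
  j=2: fails
Holds on [0,1], so largest k = 1.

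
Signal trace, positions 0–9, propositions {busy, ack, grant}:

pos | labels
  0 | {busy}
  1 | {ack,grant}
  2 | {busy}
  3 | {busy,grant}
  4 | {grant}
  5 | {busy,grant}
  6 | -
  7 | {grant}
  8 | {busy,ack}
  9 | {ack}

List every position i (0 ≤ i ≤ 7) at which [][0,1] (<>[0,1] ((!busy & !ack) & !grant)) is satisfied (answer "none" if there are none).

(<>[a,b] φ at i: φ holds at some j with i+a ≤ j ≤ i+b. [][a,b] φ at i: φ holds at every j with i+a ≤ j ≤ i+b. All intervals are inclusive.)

Evaluate at each i in [0,7]:
  i=0: ✗ (fails at j=0)
  i=1: ✗ (fails at j=1)
  i=2: ✗ (fails at j=2)
  i=3: ✗ (fails at j=3)
  i=4: ✗ (fails at j=4)
  i=5: ✓ (all of [5,6])
  i=6: ✗ (fails at j=7)
  i=7: ✗ (fails at j=7)

5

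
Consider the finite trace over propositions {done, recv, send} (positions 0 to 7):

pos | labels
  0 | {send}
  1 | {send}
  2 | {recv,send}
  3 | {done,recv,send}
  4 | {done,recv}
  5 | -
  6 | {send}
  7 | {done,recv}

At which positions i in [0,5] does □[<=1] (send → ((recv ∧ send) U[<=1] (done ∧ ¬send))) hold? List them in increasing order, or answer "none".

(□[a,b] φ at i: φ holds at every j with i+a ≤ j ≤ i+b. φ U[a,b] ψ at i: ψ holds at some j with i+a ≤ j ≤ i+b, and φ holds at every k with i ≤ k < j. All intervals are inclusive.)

3, 4

Evaluate at each i in [0,5]:
  i=0: ✗ (fails at j=0)
  i=1: ✗ (fails at j=1)
  i=2: ✗ (fails at j=2)
  i=3: ✓ (all of [3,4])
  i=4: ✓ (all of [4,5])
  i=5: ✗ (fails at j=6)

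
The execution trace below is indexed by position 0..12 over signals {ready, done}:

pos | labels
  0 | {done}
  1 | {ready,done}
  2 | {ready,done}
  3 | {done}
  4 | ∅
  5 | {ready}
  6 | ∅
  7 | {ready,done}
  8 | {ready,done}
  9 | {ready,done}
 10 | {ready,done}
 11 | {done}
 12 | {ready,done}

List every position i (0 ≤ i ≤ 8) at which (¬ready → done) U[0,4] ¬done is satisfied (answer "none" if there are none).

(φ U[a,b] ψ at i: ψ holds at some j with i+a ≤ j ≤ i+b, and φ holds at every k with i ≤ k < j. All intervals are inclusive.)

0, 1, 2, 3, 4, 5, 6

Evaluate at each i in [0,8]:
  i=0: ✓ (rhs at j=4; lhs holds on [0,3])
  i=1: ✓ (rhs at j=4; lhs holds on [1,3])
  i=2: ✓ (rhs at j=4; lhs holds on [2,3])
  i=3: ✓ (rhs at j=4; lhs holds on [3,3])
  i=4: ✓ (rhs at j=4)
  i=5: ✓ (rhs at j=5)
  i=6: ✓ (rhs at j=6)
  i=7: ✗ (no rhs in [7,11])
  i=8: ✗ (no rhs in [8,12])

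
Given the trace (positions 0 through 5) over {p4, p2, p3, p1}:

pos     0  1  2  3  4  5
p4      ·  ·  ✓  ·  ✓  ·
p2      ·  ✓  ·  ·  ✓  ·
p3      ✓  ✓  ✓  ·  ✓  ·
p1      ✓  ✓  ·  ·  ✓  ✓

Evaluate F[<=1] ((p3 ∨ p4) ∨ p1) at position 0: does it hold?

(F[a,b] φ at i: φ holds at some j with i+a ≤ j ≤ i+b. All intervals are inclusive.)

True

Check ((p3 ∨ p4) ∨ p1) at each j in [0,1]:
  j=0: true
  j=1: true
Found at j=0 → formula holds.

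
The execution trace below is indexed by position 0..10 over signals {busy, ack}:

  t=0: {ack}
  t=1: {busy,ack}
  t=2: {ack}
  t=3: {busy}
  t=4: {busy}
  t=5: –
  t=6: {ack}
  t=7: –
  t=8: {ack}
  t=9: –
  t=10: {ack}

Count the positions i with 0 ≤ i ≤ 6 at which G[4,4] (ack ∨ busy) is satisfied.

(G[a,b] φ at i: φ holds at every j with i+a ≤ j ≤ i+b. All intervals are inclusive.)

Evaluate at each i in [0,6]:
  i=0: ✓ (all of [4,4])
  i=1: ✗ (fails at j=5)
  i=2: ✓ (all of [6,6])
  i=3: ✗ (fails at j=7)
  i=4: ✓ (all of [8,8])
  i=5: ✗ (fails at j=9)
  i=6: ✓ (all of [10,10])
Positions where it holds: {0, 2, 4, 6} → 4.

4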